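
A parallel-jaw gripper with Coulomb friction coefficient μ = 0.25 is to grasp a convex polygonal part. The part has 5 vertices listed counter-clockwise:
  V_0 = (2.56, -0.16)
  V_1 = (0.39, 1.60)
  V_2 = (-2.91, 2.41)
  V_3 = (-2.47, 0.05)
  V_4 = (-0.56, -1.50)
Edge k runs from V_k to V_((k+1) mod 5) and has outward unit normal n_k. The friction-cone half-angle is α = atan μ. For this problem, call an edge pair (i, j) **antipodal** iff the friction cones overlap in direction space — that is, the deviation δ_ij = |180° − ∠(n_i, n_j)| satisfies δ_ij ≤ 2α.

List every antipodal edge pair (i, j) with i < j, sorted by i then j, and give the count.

α = atan 0.25 = 14.04°;  2α = 28.07°
n_0 = (+0.6299, +0.7767)
n_1 = (+0.2384, +0.9712)
n_2 = (-0.9831, -0.1833)
n_3 = (-0.6301, -0.7765)
n_4 = (+0.3946, -0.9188)
  (0,1): δ = 154.75°  ·
  (0,2): δ = 40.39°  ·
  (0,3): δ = 0.02°  ✓
  (0,4): δ = 62.29°  ·
  (1,2): δ = 65.65°  ·
  (1,3): δ = 25.27°  ✓
  (1,4): δ = 37.03°  ·
  (2,3): δ = 139.62°  ·
  (2,4): δ = 77.32°  ·
  (3,4): δ = 117.70°  ·
antipodal pairs: 2

count = 2; pairs: (0,3), (1,3)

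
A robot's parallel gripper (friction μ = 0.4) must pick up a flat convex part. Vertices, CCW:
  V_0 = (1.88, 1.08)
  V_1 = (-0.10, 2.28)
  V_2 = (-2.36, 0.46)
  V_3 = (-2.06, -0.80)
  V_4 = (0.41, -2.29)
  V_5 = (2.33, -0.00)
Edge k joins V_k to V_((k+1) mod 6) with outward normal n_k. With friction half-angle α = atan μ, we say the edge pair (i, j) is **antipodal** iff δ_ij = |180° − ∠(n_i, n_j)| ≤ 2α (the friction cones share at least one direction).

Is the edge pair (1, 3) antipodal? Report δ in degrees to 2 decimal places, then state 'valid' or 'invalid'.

δ = 69.94°, invalid

α = atan 0.4 = 21.80°;  2α = 43.60°
edge 1: e_1 = (-2.26, -1.82);  n_1 = (-0.6272, +0.7788)
edge 3: e_3 = (+2.47, -1.49);  n_3 = (-0.5165, -0.8563)
∠(n_1, n_3) = 110.06°
δ = |180° − 110.06°| = 69.94°
69.94° > 2α = 43.60°  →  invalid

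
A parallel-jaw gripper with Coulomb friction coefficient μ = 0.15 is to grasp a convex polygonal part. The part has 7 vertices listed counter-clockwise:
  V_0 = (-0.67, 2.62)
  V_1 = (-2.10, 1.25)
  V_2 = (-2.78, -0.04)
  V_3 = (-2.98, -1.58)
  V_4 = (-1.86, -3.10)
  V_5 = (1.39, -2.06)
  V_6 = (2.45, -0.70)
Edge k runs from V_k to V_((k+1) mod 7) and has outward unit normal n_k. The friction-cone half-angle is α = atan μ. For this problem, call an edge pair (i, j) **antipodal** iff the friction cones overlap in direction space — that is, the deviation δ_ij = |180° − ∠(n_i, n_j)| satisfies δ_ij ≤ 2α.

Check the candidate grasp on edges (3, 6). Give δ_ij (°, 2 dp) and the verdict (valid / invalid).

δ = 6.84°, valid

α = atan 0.15 = 8.53°;  2α = 17.06°
edge 3: e_3 = (+1.12, -1.52);  n_3 = (-0.8051, -0.5932)
edge 6: e_6 = (-3.12, +3.32);  n_6 = (+0.7287, +0.6848)
∠(n_3, n_6) = 173.16°
δ = |180° − 173.16°| = 6.84°
6.84° ≤ 2α = 17.06°  →  valid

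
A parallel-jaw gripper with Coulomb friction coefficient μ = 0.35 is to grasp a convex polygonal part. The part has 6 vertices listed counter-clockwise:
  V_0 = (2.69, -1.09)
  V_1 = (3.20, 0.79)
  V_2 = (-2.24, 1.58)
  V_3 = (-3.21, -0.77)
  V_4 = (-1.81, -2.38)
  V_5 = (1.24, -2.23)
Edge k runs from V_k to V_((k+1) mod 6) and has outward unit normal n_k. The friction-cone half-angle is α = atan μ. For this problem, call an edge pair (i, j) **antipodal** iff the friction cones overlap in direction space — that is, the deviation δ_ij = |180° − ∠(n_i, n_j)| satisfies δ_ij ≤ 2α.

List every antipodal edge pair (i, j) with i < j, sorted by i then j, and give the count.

α = atan 0.35 = 19.29°;  2α = 38.58°
n_0 = (+0.9651, -0.2618)
n_1 = (+0.1437, +0.9896)
n_2 = (-0.9244, +0.3815)
n_3 = (-0.7546, -0.6562)
n_4 = (+0.0491, -0.9988)
n_5 = (+0.6181, -0.7861)
  (0,1): δ = 83.09°  ·
  (0,2): δ = 7.25°  ✓
  (0,3): δ = 56.19°  ·
  (0,4): δ = 107.99°  ·
  (0,5): δ = 143.35°  ·
  (1,2): δ = 104.17°  ·
  (1,3): δ = 40.73°  ·
  (1,4): δ = 11.08°  ✓
  (1,5): δ = 46.44°  ·
  (2,3): δ = 116.56°  ·
  (2,4): δ = 64.76°  ·
  (2,5): δ = 29.40°  ✓
  (3,4): δ = 128.19°  ·
  (3,5): δ = 92.83°  ·
  (4,5): δ = 144.64°  ·
antipodal pairs: 3

count = 3; pairs: (0,2), (1,4), (2,5)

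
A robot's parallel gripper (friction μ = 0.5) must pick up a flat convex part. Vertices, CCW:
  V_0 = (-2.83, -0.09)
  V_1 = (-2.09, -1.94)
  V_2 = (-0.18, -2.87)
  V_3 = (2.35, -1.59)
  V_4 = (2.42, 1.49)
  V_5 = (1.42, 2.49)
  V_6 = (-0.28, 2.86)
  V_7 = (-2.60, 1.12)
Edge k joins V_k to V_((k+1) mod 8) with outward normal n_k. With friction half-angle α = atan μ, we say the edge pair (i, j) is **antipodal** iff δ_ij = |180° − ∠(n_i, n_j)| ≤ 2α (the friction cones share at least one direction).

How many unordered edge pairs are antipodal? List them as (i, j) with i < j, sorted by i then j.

count = 9; pairs: (0,3), (0,4), (1,4), (1,5), (2,5), (2,6), (2,7), (3,6), (3,7)

α = atan 0.5 = 26.57°;  2α = 53.13°
n_0 = (-0.9285, -0.3714)
n_1 = (-0.4378, -0.8991)
n_2 = (+0.4514, -0.8923)
n_3 = (+0.9997, -0.0227)
n_4 = (+0.7071, +0.7071)
n_5 = (+0.2127, +0.9771)
n_6 = (-0.6000, +0.8000)
n_7 = (-0.9824, +0.1867)
  (0,1): δ = 137.76°  ·
  (0,2): δ = 84.97°  ·
  (0,3): δ = 23.10°  ✓
  (0,4): δ = 23.20°  ✓
  (0,5): δ = 55.92°  ·
  (0,6): δ = 105.07°  ·
  (0,7): δ = 147.44°  ·
  (1,2): δ = 127.20°  ·
  (1,3): δ = 65.34°  ·
  (1,4): δ = 19.04°  ✓
  (1,5): δ = 13.68°  ✓
  (1,6): δ = 62.83°  ·
  (1,7): δ = 105.20°  ·
  (2,3): δ = 118.14°  ·
  (2,4): δ = 71.84°  ·
  (2,5): δ = 39.11°  ✓
  (2,6): δ = 10.03°  ✓
  (2,7): δ = 52.40°  ✓
  (3,4): δ = 133.70°  ·
  (3,5): δ = 100.98°  ·
  (3,6): δ = 51.83°  ✓
  (3,7): δ = 9.46°  ✓
  (4,5): δ = 147.28°  ·
  (4,6): δ = 98.13°  ·
  (4,7): δ = 55.76°  ·
  (5,6): δ = 130.85°  ·
  (5,7): δ = 88.48°  ·
  (6,7): δ = 137.63°  ·
antipodal pairs: 9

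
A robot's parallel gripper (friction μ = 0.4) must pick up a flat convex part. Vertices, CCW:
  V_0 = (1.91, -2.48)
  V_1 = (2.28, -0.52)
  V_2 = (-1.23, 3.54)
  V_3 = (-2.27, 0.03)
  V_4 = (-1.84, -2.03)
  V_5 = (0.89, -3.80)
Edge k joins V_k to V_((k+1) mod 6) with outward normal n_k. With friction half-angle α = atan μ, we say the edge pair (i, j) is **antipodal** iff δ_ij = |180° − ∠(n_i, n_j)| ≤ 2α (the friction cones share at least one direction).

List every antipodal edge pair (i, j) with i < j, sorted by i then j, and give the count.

α = atan 0.4 = 21.80°;  2α = 43.60°
n_0 = (+0.9826, -0.1855)
n_1 = (+0.7565, +0.6540)
n_2 = (-0.9588, +0.2841)
n_3 = (-0.9789, -0.2043)
n_4 = (-0.5440, -0.8391)
n_5 = (+0.7913, -0.6114)
  (0,1): δ = 128.47°  ·
  (0,2): δ = 5.81°  ✓
  (0,3): δ = 22.48°  ✓
  (0,4): δ = 67.73°  ·
  (0,5): δ = 153.00°  ·
  (1,2): δ = 57.35°  ·
  (1,3): δ = 29.05°  ✓
  (1,4): δ = 16.20°  ✓
  (1,5): δ = 101.46°  ·
  (2,3): δ = 151.71°  ·
  (2,4): δ = 106.45°  ·
  (2,5): δ = 21.19°  ✓
  (3,4): δ = 134.75°  ·
  (3,5): δ = 49.48°  ·
  (4,5): δ = 94.74°  ·
antipodal pairs: 5

count = 5; pairs: (0,2), (0,3), (1,3), (1,4), (2,5)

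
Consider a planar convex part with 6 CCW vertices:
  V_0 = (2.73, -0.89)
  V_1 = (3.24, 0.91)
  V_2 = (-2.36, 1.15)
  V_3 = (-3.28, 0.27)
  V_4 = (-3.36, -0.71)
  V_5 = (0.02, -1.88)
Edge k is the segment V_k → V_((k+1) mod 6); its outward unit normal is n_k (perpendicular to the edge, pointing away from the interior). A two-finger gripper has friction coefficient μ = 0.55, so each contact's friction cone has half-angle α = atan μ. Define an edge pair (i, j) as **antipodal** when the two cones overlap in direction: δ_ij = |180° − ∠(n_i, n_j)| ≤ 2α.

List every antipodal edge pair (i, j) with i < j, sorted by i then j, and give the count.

count = 5; pairs: (0,2), (0,3), (1,4), (1,5), (2,5)

α = atan 0.55 = 28.81°;  2α = 57.62°
n_0 = (+0.9621, -0.2726)
n_1 = (+0.0428, +0.9991)
n_2 = (-0.6912, +0.7226)
n_3 = (-0.9967, +0.0814)
n_4 = (-0.3271, -0.9450)
n_5 = (+0.3431, -0.9393)
  (0,1): δ = 76.63°  ·
  (0,2): δ = 30.45°  ✓
  (0,3): δ = 11.15°  ✓
  (0,4): δ = 86.73°  ·
  (0,5): δ = 125.89°  ·
  (1,2): δ = 133.82°  ·
  (1,3): δ = 92.21°  ·
  (1,4): δ = 16.64°  ✓
  (1,5): δ = 22.52°  ✓
  (2,3): δ = 138.39°  ·
  (2,4): δ = 62.82°  ·
  (2,5): δ = 23.66°  ✓
  (3,4): δ = 104.43°  ·
  (3,5): δ = 65.27°  ·
  (4,5): δ = 140.84°  ·
antipodal pairs: 5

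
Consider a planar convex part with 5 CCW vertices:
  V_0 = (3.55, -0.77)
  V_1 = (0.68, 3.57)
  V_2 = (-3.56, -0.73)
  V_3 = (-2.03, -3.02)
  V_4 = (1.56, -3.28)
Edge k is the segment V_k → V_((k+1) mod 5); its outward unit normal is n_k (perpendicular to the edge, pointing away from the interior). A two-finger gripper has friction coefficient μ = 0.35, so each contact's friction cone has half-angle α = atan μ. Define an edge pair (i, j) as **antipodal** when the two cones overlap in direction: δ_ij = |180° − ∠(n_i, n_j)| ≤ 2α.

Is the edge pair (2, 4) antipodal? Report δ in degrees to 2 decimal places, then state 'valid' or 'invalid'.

δ = 72.16°, invalid

α = atan 0.35 = 19.29°;  2α = 38.58°
edge 2: e_2 = (+1.53, -2.29);  n_2 = (-0.8315, -0.5555)
edge 4: e_4 = (+1.99, +2.51);  n_4 = (+0.7836, -0.6213)
∠(n_2, n_4) = 107.84°
δ = |180° − 107.84°| = 72.16°
72.16° > 2α = 38.58°  →  invalid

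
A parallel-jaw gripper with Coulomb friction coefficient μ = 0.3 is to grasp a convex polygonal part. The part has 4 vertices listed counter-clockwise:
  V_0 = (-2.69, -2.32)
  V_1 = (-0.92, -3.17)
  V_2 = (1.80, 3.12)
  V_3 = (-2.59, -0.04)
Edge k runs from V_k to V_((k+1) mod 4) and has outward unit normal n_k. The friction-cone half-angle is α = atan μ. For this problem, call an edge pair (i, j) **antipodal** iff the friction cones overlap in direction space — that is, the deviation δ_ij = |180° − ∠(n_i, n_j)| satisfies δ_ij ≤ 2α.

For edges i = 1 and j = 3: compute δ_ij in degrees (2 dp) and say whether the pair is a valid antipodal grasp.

δ = 20.87°, valid

α = atan 0.3 = 16.70°;  2α = 33.40°
edge 1: e_1 = (+2.72, +6.29);  n_1 = (+0.9179, -0.3969)
edge 3: e_3 = (-0.10, -2.28);  n_3 = (-0.9990, +0.0438)
∠(n_1, n_3) = 159.13°
δ = |180° − 159.13°| = 20.87°
20.87° ≤ 2α = 33.40°  →  valid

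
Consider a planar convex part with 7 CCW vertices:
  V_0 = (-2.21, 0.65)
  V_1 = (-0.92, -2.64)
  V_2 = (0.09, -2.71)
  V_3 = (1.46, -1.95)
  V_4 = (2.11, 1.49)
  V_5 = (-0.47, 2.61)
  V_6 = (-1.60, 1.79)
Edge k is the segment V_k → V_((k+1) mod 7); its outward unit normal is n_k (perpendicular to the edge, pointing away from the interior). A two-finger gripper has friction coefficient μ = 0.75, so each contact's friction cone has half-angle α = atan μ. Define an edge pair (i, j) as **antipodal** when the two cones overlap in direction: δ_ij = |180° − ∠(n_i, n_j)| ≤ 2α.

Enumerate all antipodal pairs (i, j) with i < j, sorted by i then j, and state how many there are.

α = atan 0.75 = 36.87°;  2α = 73.74°
n_0 = (-0.9310, -0.3650)
n_1 = (-0.0691, -0.9976)
n_2 = (+0.4851, -0.8745)
n_3 = (+0.9826, -0.1857)
n_4 = (+0.3982, +0.9173)
n_5 = (-0.5873, +0.8094)
n_6 = (-0.8817, +0.4718)
  (0,1): δ = 115.37°  ·
  (0,2): δ = 82.39°  ·
  (0,3): δ = 32.11°  ✓
  (0,4): δ = 45.12°  ✓
  (0,5): δ = 104.56°  ·
  (0,6): δ = 130.44°  ·
  (1,2): δ = 147.02°  ·
  (1,3): δ = 96.74°  ·
  (1,4): δ = 19.50°  ✓
  (1,5): δ = 39.93°  ✓
  (1,6): δ = 65.81°  ✓
  (2,3): δ = 129.72°  ·
  (2,4): δ = 52.49°  ✓
  (2,5): δ = 6.95°  ✓
  (2,6): δ = 32.83°  ✓
  (3,4): δ = 102.77°  ·
  (3,5): δ = 43.33°  ✓
  (3,6): δ = 17.45°  ✓
  (4,5): δ = 120.57°  ·
  (4,6): δ = 94.68°  ·
  (5,6): δ = 154.12°  ·
antipodal pairs: 10

count = 10; pairs: (0,3), (0,4), (1,4), (1,5), (1,6), (2,4), (2,5), (2,6), (3,5), (3,6)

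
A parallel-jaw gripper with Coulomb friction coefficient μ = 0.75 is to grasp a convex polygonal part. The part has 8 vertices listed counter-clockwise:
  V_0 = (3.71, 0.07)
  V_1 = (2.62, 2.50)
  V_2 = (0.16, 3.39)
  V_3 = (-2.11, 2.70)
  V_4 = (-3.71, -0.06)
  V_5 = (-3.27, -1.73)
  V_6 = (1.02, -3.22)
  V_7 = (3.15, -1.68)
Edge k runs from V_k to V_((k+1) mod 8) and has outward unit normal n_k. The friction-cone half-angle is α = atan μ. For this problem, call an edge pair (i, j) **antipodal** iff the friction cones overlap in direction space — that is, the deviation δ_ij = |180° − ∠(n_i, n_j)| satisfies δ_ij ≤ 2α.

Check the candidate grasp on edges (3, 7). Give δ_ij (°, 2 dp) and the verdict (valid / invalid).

δ = 12.36°, valid

α = atan 0.75 = 36.87°;  2α = 73.74°
edge 3: e_3 = (-1.60, -2.76);  n_3 = (-0.8651, +0.5015)
edge 7: e_7 = (+0.56, +1.75);  n_7 = (+0.9524, -0.3048)
∠(n_3, n_7) = 167.64°
δ = |180° − 167.64°| = 12.36°
12.36° ≤ 2α = 73.74°  →  valid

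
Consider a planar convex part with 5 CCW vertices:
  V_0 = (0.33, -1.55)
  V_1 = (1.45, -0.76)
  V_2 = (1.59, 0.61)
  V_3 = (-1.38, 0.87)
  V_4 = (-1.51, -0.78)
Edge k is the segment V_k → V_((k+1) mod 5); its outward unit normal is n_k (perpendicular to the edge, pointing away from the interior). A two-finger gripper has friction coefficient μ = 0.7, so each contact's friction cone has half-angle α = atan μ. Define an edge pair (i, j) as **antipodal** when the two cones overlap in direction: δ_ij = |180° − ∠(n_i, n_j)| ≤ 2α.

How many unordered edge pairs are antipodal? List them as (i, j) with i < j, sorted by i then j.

α = atan 0.7 = 34.99°;  2α = 69.98°
n_0 = (+0.5764, -0.8172)
n_1 = (+0.9948, -0.1017)
n_2 = (+0.0872, +0.9962)
n_3 = (-0.9969, +0.0785)
n_4 = (-0.3860, -0.9225)
  (0,1): δ = 131.03°  ·
  (0,2): δ = 40.20°  ✓
  (0,3): δ = 50.30°  ✓
  (0,4): δ = 122.09°  ·
  (1,2): δ = 89.17°  ·
  (1,3): δ = 1.33°  ✓
  (1,4): δ = 73.13°  ·
  (2,3): δ = 89.50°  ·
  (2,4): δ = 17.71°  ✓
  (3,4): δ = 108.20°  ·
antipodal pairs: 4

count = 4; pairs: (0,2), (0,3), (1,3), (2,4)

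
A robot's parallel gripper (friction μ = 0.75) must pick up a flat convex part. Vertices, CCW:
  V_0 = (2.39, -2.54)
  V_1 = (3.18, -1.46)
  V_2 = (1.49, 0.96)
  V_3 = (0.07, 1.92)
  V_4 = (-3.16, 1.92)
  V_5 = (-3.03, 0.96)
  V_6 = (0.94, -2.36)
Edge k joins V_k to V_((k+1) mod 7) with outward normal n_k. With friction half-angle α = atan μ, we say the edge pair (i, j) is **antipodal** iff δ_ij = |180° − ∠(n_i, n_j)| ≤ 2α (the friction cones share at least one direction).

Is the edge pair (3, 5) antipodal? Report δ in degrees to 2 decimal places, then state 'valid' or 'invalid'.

α = atan 0.75 = 36.87°;  2α = 73.74°
edge 3: e_3 = (-3.23, +0.00);  n_3 = (+0.0000, +1.0000)
edge 5: e_5 = (+3.97, -3.32);  n_5 = (-0.6415, -0.7671)
∠(n_3, n_5) = 140.10°
δ = |180° − 140.10°| = 39.90°
39.90° ≤ 2α = 73.74°  →  valid

δ = 39.90°, valid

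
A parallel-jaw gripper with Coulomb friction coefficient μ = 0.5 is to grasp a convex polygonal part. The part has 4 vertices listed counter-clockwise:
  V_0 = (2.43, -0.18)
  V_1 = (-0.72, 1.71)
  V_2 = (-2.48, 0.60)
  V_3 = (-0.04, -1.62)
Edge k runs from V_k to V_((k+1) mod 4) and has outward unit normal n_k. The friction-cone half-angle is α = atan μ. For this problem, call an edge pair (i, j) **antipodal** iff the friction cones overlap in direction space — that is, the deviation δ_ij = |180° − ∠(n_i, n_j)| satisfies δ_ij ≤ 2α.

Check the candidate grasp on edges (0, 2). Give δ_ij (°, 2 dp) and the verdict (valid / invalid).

α = atan 0.5 = 26.57°;  2α = 53.13°
edge 0: e_0 = (-3.15, +1.89);  n_0 = (+0.5145, +0.8575)
edge 2: e_2 = (+2.44, -2.22);  n_2 = (-0.6730, -0.7397)
∠(n_0, n_2) = 168.67°
δ = |180° − 168.67°| = 11.33°
11.33° ≤ 2α = 53.13°  →  valid

δ = 11.33°, valid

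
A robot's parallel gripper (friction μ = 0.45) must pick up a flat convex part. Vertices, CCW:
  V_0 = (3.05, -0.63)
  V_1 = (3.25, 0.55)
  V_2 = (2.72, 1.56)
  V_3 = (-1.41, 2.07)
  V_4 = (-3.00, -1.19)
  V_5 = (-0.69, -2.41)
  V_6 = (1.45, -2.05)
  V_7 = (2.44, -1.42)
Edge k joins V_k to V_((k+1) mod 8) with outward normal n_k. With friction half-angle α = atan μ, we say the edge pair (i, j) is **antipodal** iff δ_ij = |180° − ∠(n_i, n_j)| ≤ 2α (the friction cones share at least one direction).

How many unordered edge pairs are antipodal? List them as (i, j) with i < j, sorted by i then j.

α = atan 0.45 = 24.23°;  2α = 48.46°
n_0 = (+0.9859, -0.1671)
n_1 = (+0.8855, +0.4647)
n_2 = (+0.1226, +0.9925)
n_3 = (-0.8988, +0.4384)
n_4 = (-0.4670, -0.8843)
n_5 = (+0.1659, -0.9861)
n_6 = (+0.5369, -0.8437)
n_7 = (+0.7915, -0.6112)
  (0,1): δ = 142.69°  ·
  (0,2): δ = 87.42°  ·
  (0,3): δ = 16.38°  ✓
  (0,4): δ = 71.78°  ·
  (0,5): δ = 109.17°  ·
  (0,6): δ = 132.09°  ·
  (0,7): δ = 151.95°  ·
  (1,2): δ = 124.73°  ·
  (1,3): δ = 53.69°  ·
  (1,4): δ = 34.47°  ✓
  (1,5): δ = 71.86°  ·
  (1,6): δ = 94.78°  ·
  (1,7): δ = 114.64°  ·
  (2,3): δ = 108.96°  ·
  (2,4): δ = 20.80°  ✓
  (2,5): δ = 16.59°  ✓
  (2,6): δ = 39.51°  ✓
  (2,7): δ = 59.37°  ·
  (3,4): δ = 91.84°  ·
  (3,5): δ = 54.45°  ·
  (3,6): δ = 31.53°  ✓
  (3,7): δ = 11.67°  ✓
  (4,5): δ = 142.61°  ·
  (4,6): δ = 119.69°  ·
  (4,7): δ = 99.83°  ·
  (5,6): δ = 157.08°  ·
  (5,7): δ = 137.22°  ·
  (6,7): δ = 160.14°  ·
antipodal pairs: 7

count = 7; pairs: (0,3), (1,4), (2,4), (2,5), (2,6), (3,6), (3,7)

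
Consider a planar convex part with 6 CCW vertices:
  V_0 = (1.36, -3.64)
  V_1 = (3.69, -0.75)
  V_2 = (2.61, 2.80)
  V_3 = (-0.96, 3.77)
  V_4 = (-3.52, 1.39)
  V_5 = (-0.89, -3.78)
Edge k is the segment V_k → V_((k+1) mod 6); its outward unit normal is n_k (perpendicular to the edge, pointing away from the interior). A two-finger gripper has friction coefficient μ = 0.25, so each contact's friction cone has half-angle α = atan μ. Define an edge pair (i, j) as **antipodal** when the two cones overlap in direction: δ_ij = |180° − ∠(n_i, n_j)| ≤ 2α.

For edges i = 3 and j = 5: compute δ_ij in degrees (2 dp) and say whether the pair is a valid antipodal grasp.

α = atan 0.25 = 14.04°;  2α = 28.07°
edge 3: e_3 = (-2.56, -2.38);  n_3 = (-0.6809, +0.7324)
edge 5: e_5 = (+2.25, +0.14);  n_5 = (+0.0621, -0.9981)
∠(n_3, n_5) = 140.65°
δ = |180° − 140.65°| = 39.35°
39.35° > 2α = 28.07°  →  invalid

δ = 39.35°, invalid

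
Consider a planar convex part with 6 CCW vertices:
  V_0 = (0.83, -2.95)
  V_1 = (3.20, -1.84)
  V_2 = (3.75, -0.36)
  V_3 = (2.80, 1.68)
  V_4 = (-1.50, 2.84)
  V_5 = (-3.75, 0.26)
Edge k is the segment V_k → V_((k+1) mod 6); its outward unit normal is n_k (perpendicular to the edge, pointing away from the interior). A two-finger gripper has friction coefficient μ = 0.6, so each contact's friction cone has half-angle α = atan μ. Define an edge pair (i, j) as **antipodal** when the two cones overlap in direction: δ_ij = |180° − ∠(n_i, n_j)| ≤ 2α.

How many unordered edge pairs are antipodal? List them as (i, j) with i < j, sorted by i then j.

α = atan 0.6 = 30.96°;  2α = 61.93°
n_0 = (+0.4241, -0.9056)
n_1 = (+0.9374, -0.3483)
n_2 = (+0.9065, +0.4222)
n_3 = (+0.2605, +0.9655)
n_4 = (-0.7537, +0.6573)
n_5 = (-0.5739, -0.8189)
  (0,1): δ = 135.48°  ·
  (0,2): δ = 90.13°  ·
  (0,3): δ = 40.19°  ✓
  (0,4): δ = 23.81°  ✓
  (0,5): δ = 119.88°  ·
  (1,2): δ = 134.64°  ·
  (1,3): δ = 84.71°  ·
  (1,4): δ = 20.71°  ✓
  (1,5): δ = 75.36°  ·
  (2,3): δ = 130.07°  ·
  (2,4): δ = 66.06°  ·
  (2,5): δ = 30.00°  ✓
  (3,4): δ = 115.99°  ·
  (3,5): δ = 19.93°  ✓
  (4,5): δ = 83.93°  ·
antipodal pairs: 5

count = 5; pairs: (0,3), (0,4), (1,4), (2,5), (3,5)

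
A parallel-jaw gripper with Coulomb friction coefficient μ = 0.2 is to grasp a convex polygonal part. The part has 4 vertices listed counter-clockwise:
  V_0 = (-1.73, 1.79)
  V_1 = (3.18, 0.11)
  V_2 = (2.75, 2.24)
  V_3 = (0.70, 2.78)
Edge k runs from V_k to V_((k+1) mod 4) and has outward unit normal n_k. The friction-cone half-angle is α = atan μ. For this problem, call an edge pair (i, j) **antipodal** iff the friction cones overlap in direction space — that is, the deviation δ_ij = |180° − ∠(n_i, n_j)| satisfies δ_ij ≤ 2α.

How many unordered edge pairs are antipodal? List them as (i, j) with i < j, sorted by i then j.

count = 1; pairs: (0,2)

α = atan 0.2 = 11.31°;  2α = 22.62°
n_0 = (-0.3237, -0.9461)
n_1 = (+0.9802, +0.1979)
n_2 = (+0.2547, +0.9670)
n_3 = (-0.3773, +0.9261)
  (0,1): δ = 59.70°  ·
  (0,2): δ = 4.13°  ✓
  (0,3): δ = 41.06°  ·
  (1,2): δ = 116.17°  ·
  (1,3): δ = 79.25°  ·
  (2,3): δ = 143.08°  ·
antipodal pairs: 1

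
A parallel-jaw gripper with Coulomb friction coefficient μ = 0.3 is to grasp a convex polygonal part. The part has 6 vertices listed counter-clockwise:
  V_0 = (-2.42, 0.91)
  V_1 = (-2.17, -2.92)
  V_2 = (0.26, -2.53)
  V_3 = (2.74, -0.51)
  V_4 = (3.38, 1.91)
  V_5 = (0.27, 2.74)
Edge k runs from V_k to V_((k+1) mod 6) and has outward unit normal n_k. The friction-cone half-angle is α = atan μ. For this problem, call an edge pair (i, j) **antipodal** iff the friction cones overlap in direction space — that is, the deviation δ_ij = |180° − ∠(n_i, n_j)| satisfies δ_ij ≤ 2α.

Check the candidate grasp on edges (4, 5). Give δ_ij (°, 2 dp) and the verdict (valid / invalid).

α = atan 0.3 = 16.70°;  2α = 33.40°
edge 4: e_4 = (-3.11, +0.83);  n_4 = (+0.2579, +0.9662)
edge 5: e_5 = (-2.69, -1.83);  n_5 = (-0.5625, +0.8268)
∠(n_4, n_5) = 49.17°
δ = |180° − 49.17°| = 130.83°
130.83° > 2α = 33.40°  →  invalid

δ = 130.83°, invalid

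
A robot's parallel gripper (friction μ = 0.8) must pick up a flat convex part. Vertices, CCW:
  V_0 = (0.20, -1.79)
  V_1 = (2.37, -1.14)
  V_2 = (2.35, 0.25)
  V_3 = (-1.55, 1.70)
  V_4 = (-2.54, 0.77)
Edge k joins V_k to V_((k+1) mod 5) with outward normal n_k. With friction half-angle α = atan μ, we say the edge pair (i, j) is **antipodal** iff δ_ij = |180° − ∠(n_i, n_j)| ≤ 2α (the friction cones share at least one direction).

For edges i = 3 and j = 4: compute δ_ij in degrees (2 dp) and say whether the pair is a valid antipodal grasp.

α = atan 0.8 = 38.66°;  2α = 77.32°
edge 3: e_3 = (-0.99, -0.93);  n_3 = (-0.6847, +0.7288)
edge 4: e_4 = (+2.74, -2.56);  n_4 = (-0.6827, -0.7307)
∠(n_3, n_4) = 93.74°
δ = |180° − 93.74°| = 86.26°
86.26° > 2α = 77.32°  →  invalid

δ = 86.26°, invalid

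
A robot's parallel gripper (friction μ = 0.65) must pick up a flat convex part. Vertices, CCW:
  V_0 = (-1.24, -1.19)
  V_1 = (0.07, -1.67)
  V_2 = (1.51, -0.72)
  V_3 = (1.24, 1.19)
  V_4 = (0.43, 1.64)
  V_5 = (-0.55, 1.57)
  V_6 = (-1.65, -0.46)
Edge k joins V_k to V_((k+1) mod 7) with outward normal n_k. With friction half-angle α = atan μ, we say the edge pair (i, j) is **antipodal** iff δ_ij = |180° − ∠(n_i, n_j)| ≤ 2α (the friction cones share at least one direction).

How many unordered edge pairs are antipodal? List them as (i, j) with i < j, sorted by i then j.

α = atan 0.65 = 33.02°;  2α = 66.05°
n_0 = (-0.3440, -0.9390)
n_1 = (+0.5507, -0.8347)
n_2 = (+0.9902, +0.1400)
n_3 = (+0.4856, +0.8742)
n_4 = (-0.0712, +0.9975)
n_5 = (-0.8792, +0.4764)
n_6 = (-0.8719, -0.4897)
  (0,1): δ = 126.46°  ·
  (0,2): δ = 61.83°  ✓
  (0,3): δ = 8.93°  ✓
  (0,4): δ = 24.21°  ✓
  (0,5): δ = 81.67°  ·
  (0,6): δ = 139.44°  ·
  (1,2): δ = 115.37°  ·
  (1,3): δ = 62.47°  ✓
  (1,4): δ = 29.33°  ✓
  (1,5): δ = 28.13°  ✓
  (1,6): δ = 85.91°  ·
  (2,3): δ = 127.10°  ·
  (2,4): δ = 93.96°  ·
  (2,5): δ = 36.50°  ✓
  (2,6): δ = 21.27°  ✓
  (3,4): δ = 146.86°  ·
  (3,5): δ = 89.40°  ·
  (3,6): δ = 31.62°  ✓
  (4,5): δ = 122.54°  ·
  (4,6): δ = 64.77°  ✓
  (5,6): δ = 122.23°  ·
antipodal pairs: 10

count = 10; pairs: (0,2), (0,3), (0,4), (1,3), (1,4), (1,5), (2,5), (2,6), (3,6), (4,6)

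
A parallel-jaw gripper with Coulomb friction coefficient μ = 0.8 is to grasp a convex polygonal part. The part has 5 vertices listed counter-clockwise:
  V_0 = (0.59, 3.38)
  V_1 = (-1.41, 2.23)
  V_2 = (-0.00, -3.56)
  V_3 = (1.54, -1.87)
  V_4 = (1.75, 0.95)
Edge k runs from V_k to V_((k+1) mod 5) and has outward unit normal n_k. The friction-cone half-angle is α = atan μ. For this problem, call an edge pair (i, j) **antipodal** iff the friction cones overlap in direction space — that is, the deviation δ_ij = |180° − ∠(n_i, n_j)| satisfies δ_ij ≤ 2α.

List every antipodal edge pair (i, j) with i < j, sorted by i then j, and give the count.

count = 5; pairs: (0,2), (0,3), (1,2), (1,3), (1,4)

α = atan 0.8 = 38.66°;  2α = 77.32°
n_0 = (-0.4985, +0.8669)
n_1 = (-0.9716, -0.2366)
n_2 = (+0.7391, -0.6735)
n_3 = (+0.9972, -0.0743)
n_4 = (+0.9024, +0.4308)
  (0,1): δ = 106.21°  ·
  (0,2): δ = 17.76°  ✓
  (0,3): δ = 55.84°  ✓
  (0,4): δ = 85.62°  ·
  (1,2): δ = 56.03°  ✓
  (1,3): δ = 17.95°  ✓
  (1,4): δ = 11.83°  ✓
  (2,3): δ = 141.92°  ·
  (2,4): δ = 112.14°  ·
  (3,4): δ = 150.22°  ·
antipodal pairs: 5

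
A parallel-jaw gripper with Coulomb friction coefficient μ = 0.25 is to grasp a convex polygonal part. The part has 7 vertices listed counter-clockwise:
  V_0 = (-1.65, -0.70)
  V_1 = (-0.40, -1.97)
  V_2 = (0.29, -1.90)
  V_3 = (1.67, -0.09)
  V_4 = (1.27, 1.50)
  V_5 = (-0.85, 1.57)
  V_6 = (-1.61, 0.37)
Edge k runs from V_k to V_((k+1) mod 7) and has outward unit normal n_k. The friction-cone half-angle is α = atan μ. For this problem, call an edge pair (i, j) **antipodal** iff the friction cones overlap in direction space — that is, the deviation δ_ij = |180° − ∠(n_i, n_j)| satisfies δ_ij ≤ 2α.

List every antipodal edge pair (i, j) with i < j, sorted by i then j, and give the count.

α = atan 0.25 = 14.04°;  2α = 28.07°
n_0 = (-0.7127, -0.7015)
n_1 = (+0.1009, -0.9949)
n_2 = (+0.7952, -0.6063)
n_3 = (+0.9698, +0.2440)
n_4 = (+0.0330, +0.9995)
n_5 = (-0.8448, +0.5351)
n_6 = (-0.9993, +0.0374)
  (0,1): δ = 128.75°  ·
  (0,2): δ = 81.87°  ·
  (0,3): δ = 30.42°  ·
  (0,4): δ = 43.56°  ·
  (0,5): δ = 103.11°  ·
  (0,6): δ = 133.31°  ·
  (1,2): δ = 133.12°  ·
  (1,3): δ = 81.67°  ·
  (1,4): δ = 7.68°  ✓
  (1,5): δ = 51.86°  ·
  (1,6): δ = 82.07°  ·
  (2,3): δ = 128.56°  ·
  (2,4): δ = 54.57°  ·
  (2,5): δ = 4.98°  ✓
  (2,6): δ = 35.18°  ·
  (3,4): δ = 106.01°  ·
  (3,5): δ = 46.47°  ·
  (3,6): δ = 16.26°  ✓
  (4,5): δ = 120.46°  ·
  (4,6): δ = 90.25°  ·
  (5,6): δ = 149.79°  ·
antipodal pairs: 3

count = 3; pairs: (1,4), (2,5), (3,6)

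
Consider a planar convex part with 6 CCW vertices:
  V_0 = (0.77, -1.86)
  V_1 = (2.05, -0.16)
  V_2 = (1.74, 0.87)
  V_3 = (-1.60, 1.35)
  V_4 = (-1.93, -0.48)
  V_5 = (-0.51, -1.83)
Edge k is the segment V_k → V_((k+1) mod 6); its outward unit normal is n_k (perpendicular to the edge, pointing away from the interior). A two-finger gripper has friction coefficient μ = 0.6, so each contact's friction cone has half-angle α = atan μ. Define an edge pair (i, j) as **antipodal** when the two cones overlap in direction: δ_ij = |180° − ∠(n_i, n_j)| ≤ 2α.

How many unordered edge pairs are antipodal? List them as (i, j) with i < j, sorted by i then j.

count = 6; pairs: (0,2), (0,3), (1,3), (1,4), (2,4), (2,5)

α = atan 0.6 = 30.96°;  2α = 61.93°
n_0 = (+0.7989, -0.6015)
n_1 = (+0.9576, +0.2882)
n_2 = (+0.1423, +0.9898)
n_3 = (-0.9841, +0.1775)
n_4 = (-0.6890, -0.7247)
n_5 = (-0.0234, -0.9997)
  (0,1): δ = 126.27°  ·
  (0,2): δ = 61.20°  ✓
  (0,3): δ = 26.76°  ✓
  (0,4): δ = 83.43°  ·
  (0,5): δ = 125.63°  ·
  (1,2): δ = 114.93°  ·
  (1,3): δ = 26.97°  ✓
  (1,4): δ = 29.70°  ✓
  (1,5): δ = 71.91°  ·
  (2,3): δ = 92.04°  ·
  (2,4): δ = 35.37°  ✓
  (2,5): δ = 6.84°  ✓
  (3,4): δ = 123.33°  ·
  (3,5): δ = 81.12°  ·
  (4,5): δ = 137.79°  ·
antipodal pairs: 6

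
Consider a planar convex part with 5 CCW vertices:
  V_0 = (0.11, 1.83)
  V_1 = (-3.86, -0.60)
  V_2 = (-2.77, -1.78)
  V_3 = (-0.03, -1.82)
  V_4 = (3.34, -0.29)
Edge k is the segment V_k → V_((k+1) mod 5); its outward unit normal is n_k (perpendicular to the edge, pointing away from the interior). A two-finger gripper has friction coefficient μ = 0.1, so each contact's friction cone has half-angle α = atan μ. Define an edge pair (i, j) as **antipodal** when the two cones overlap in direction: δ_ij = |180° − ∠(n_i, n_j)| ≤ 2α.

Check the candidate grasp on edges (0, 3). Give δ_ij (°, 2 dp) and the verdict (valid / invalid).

δ = 7.05°, valid

α = atan 0.1 = 5.71°;  2α = 11.42°
edge 0: e_0 = (-3.97, -2.43);  n_0 = (-0.5221, +0.8529)
edge 3: e_3 = (+3.37, +1.53);  n_3 = (+0.4134, -0.9106)
∠(n_0, n_3) = 172.95°
δ = |180° − 172.95°| = 7.05°
7.05° ≤ 2α = 11.42°  →  valid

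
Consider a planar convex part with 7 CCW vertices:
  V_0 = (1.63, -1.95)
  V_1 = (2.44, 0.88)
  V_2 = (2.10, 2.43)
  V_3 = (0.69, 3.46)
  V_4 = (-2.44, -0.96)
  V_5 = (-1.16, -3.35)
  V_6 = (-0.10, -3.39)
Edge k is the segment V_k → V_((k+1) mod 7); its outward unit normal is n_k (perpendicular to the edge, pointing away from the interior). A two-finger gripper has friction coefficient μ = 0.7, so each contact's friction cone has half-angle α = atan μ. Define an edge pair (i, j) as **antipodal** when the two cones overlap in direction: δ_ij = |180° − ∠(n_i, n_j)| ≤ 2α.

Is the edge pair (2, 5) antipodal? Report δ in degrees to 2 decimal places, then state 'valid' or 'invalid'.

δ = 33.99°, valid

α = atan 0.7 = 34.99°;  2α = 69.98°
edge 2: e_2 = (-1.41, +1.03);  n_2 = (+0.5899, +0.8075)
edge 5: e_5 = (+1.06, -0.04);  n_5 = (-0.0377, -0.9993)
∠(n_2, n_5) = 146.01°
δ = |180° − 146.01°| = 33.99°
33.99° ≤ 2α = 69.98°  →  valid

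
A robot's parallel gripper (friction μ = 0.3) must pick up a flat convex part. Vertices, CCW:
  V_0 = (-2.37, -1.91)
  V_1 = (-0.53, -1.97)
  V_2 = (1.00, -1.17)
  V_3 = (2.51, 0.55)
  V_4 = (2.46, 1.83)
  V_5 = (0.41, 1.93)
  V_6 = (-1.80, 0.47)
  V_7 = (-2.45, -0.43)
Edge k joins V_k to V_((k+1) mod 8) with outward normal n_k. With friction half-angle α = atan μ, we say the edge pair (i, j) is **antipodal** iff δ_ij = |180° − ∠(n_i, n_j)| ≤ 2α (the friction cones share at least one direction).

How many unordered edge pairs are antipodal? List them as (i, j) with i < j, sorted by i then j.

α = atan 0.3 = 16.70°;  2α = 33.40°
n_0 = (-0.0326, -0.9995)
n_1 = (+0.4634, -0.8862)
n_2 = (+0.7515, -0.6597)
n_3 = (+0.9992, +0.0390)
n_4 = (+0.0487, +0.9988)
n_5 = (-0.5512, +0.8344)
n_6 = (-0.8107, +0.5855)
n_7 = (-0.9985, -0.0540)
  (0,1): δ = 150.53°  ·
  (0,2): δ = 129.41°  ·
  (0,3): δ = 85.90°  ·
  (0,4): δ = 0.93°  ✓
  (0,5): δ = 35.32°  ·
  (0,6): δ = 56.03°  ·
  (0,7): δ = 94.96°  ·
  (1,2): δ = 158.88°  ·
  (1,3): δ = 115.37°  ·
  (1,4): δ = 30.40°  ✓
  (1,5): δ = 5.85°  ✓
  (1,6): δ = 26.56°  ✓
  (1,7): δ = 65.49°  ·
  (2,3): δ = 136.48°  ·
  (2,4): δ = 51.51°  ·
  (2,5): δ = 15.27°  ✓
  (2,6): δ = 5.44°  ✓
  (2,7): δ = 44.37°  ·
  (3,4): δ = 95.03°  ·
  (3,5): δ = 58.79°  ·
  (3,6): δ = 38.07°  ·
  (3,7): δ = 0.86°  ✓
  (4,5): δ = 143.76°  ·
  (4,6): δ = 123.04°  ·
  (4,7): δ = 84.11°  ·
  (5,6): δ = 159.29°  ·
  (5,7): δ = 120.36°  ·
  (6,7): δ = 141.07°  ·
antipodal pairs: 7

count = 7; pairs: (0,4), (1,4), (1,5), (1,6), (2,5), (2,6), (3,7)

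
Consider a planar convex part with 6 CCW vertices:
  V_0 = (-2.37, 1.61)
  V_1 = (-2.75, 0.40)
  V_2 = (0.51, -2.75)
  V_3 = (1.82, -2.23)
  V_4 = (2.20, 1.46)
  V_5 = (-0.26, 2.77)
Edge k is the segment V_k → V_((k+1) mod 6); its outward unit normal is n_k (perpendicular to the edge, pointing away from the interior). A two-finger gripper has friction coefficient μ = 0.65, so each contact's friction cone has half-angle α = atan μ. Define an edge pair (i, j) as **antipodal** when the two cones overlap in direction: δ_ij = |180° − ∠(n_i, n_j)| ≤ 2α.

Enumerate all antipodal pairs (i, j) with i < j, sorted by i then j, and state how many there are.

count = 7; pairs: (0,2), (0,3), (1,3), (1,4), (2,4), (2,5), (3,5)

α = atan 0.65 = 33.02°;  2α = 66.05°
n_0 = (-0.9541, +0.2996)
n_1 = (-0.6949, -0.7191)
n_2 = (+0.3689, -0.9295)
n_3 = (+0.9947, -0.1024)
n_4 = (+0.4700, +0.8827)
n_5 = (-0.4818, +0.8763)
  (0,1): δ = 116.58°  ·
  (0,2): δ = 50.91°  ✓
  (0,3): δ = 11.56°  ✓
  (0,4): δ = 79.40°  ·
  (0,5): δ = 136.24°  ·
  (1,2): δ = 114.33°  ·
  (1,3): δ = 51.86°  ✓
  (1,4): δ = 15.98°  ✓
  (1,5): δ = 72.82°  ·
  (2,3): δ = 117.53°  ·
  (2,4): δ = 49.69°  ✓
  (2,5): δ = 7.15°  ✓
  (3,4): δ = 112.16°  ·
  (3,5): δ = 55.32°  ✓
  (4,5): δ = 123.16°  ·
antipodal pairs: 7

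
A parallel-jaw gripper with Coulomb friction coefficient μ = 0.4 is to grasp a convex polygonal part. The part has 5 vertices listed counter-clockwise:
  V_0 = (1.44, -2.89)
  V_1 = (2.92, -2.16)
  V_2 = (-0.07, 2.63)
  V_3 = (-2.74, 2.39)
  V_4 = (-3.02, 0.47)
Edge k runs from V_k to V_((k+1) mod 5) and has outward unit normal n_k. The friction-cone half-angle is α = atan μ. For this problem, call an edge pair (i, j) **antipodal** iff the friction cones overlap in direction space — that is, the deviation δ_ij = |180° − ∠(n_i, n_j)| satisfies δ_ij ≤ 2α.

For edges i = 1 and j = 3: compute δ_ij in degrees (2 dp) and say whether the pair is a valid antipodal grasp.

α = atan 0.4 = 21.80°;  2α = 43.60°
edge 1: e_1 = (-2.99, +4.79);  n_1 = (+0.8483, +0.5295)
edge 3: e_3 = (-0.28, -1.92);  n_3 = (-0.9895, +0.1443)
∠(n_1, n_3) = 139.73°
δ = |180° − 139.73°| = 40.27°
40.27° ≤ 2α = 43.60°  →  valid

δ = 40.27°, valid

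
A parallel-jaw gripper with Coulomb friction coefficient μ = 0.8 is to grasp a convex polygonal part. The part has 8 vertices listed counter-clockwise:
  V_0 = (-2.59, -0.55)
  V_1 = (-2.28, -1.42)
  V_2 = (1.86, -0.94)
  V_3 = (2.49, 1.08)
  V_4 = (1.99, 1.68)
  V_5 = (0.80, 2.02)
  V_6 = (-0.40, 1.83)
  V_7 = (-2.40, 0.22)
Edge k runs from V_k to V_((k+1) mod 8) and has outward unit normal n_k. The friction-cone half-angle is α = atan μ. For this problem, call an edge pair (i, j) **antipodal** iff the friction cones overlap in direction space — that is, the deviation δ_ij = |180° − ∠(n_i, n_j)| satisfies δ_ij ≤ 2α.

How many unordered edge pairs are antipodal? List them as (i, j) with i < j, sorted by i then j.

α = atan 0.8 = 38.66°;  2α = 77.32°
n_0 = (-0.9420, -0.3357)
n_1 = (+0.1152, -0.9933)
n_2 = (+0.9546, -0.2977)
n_3 = (+0.7682, +0.6402)
n_4 = (+0.2747, +0.9615)
n_5 = (-0.1564, +0.9877)
n_6 = (-0.6271, +0.7790)
n_7 = (-0.9709, +0.2396)
  (0,1): δ = 103.00°  ·
  (0,2): δ = 36.93°  ✓
  (0,3): δ = 20.19°  ✓
  (0,4): δ = 54.44°  ✓
  (0,5): δ = 79.39°  ·
  (0,6): δ = 109.22°  ·
  (0,7): δ = 146.53°  ·
  (1,2): δ = 113.94°  ·
  (1,3): δ = 56.81°  ✓
  (1,4): δ = 22.56°  ✓
  (1,5): δ = 2.38°  ✓
  (1,6): δ = 32.22°  ✓
  (1,7): δ = 69.53°  ✓
  (2,3): δ = 122.87°  ·
  (2,4): δ = 88.62°  ·
  (2,5): δ = 63.68°  ✓
  (2,6): δ = 33.84°  ✓
  (2,7): δ = 3.46°  ✓
  (3,4): δ = 145.75°  ·
  (3,5): δ = 120.81°  ·
  (3,6): δ = 90.97°  ·
  (3,7): δ = 53.67°  ✓
  (4,5): δ = 155.06°  ·
  (4,6): δ = 125.22°  ·
  (4,7): δ = 87.92°  ·
  (5,6): δ = 150.16°  ·
  (5,7): δ = 112.86°  ·
  (6,7): δ = 142.70°  ·
antipodal pairs: 12

count = 12; pairs: (0,2), (0,3), (0,4), (1,3), (1,4), (1,5), (1,6), (1,7), (2,5), (2,6), (2,7), (3,7)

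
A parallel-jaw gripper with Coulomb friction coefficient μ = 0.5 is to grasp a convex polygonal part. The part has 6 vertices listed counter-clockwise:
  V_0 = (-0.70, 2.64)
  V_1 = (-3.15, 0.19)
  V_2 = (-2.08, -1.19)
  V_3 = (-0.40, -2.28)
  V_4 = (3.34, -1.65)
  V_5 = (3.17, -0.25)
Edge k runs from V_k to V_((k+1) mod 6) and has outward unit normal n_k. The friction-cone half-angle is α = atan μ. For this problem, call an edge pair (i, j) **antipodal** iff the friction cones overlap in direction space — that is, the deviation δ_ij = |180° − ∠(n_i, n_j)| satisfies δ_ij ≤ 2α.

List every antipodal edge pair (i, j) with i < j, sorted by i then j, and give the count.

α = atan 0.5 = 26.57°;  2α = 53.13°
n_0 = (-0.7071, +0.7071)
n_1 = (-0.7903, -0.6128)
n_2 = (-0.5443, -0.8389)
n_3 = (+0.1661, -0.9861)
n_4 = (+0.9927, +0.1205)
n_5 = (+0.5983, +0.8012)
  (0,1): δ = 97.21°  ·
  (0,2): δ = 77.98°  ·
  (0,3): δ = 35.44°  ✓
  (0,4): δ = 51.92°  ✓
  (0,5): δ = 98.25°  ·
  (1,2): δ = 160.76°  ·
  (1,3): δ = 118.23°  ·
  (1,4): δ = 30.87°  ✓
  (1,5): δ = 15.46°  ✓
  (2,3): δ = 137.46°  ·
  (2,4): δ = 50.10°  ✓
  (2,5): δ = 3.78°  ✓
  (3,4): δ = 92.64°  ·
  (3,5): δ = 46.31°  ✓
  (4,5): δ = 133.67°  ·
antipodal pairs: 7

count = 7; pairs: (0,3), (0,4), (1,4), (1,5), (2,4), (2,5), (3,5)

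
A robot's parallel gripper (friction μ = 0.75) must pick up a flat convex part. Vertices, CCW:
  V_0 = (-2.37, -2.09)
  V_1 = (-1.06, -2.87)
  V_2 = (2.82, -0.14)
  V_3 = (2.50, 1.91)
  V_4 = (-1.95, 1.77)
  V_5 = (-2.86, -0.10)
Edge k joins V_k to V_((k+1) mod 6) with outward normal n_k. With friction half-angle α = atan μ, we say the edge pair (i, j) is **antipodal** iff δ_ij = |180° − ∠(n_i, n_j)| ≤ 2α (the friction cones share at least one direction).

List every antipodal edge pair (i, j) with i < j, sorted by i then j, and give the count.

α = atan 0.75 = 36.87°;  2α = 73.74°
n_0 = (-0.5116, -0.8592)
n_1 = (+0.5754, -0.8178)
n_2 = (+0.9880, +0.1542)
n_3 = (-0.0314, +0.9995)
n_4 = (-0.8992, +0.4376)
n_5 = (-0.9710, -0.2391)
  (0,1): δ = 114.10°  ·
  (0,2): δ = 50.36°  ✓
  (0,3): δ = 32.57°  ✓
  (0,4): δ = 94.82°  ·
  (0,5): δ = 134.60°  ·
  (1,2): δ = 116.26°  ·
  (1,3): δ = 33.33°  ✓
  (1,4): δ = 28.92°  ✓
  (1,5): δ = 68.70°  ✓
  (2,3): δ = 97.07°  ·
  (2,4): δ = 34.82°  ✓
  (2,5): δ = 4.96°  ✓
  (3,4): δ = 117.75°  ·
  (3,5): δ = 77.97°  ·
  (4,5): δ = 140.22°  ·
antipodal pairs: 7

count = 7; pairs: (0,2), (0,3), (1,3), (1,4), (1,5), (2,4), (2,5)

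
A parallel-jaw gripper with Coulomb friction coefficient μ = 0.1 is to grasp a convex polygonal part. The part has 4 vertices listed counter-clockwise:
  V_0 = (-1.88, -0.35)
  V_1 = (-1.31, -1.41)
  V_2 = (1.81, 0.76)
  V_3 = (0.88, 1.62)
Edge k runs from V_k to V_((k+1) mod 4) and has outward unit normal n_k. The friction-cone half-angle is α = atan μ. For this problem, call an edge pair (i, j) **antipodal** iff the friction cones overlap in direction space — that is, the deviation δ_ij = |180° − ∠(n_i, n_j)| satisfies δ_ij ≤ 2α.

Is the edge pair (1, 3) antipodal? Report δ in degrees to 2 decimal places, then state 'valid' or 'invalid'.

α = atan 0.1 = 5.71°;  2α = 11.42°
edge 1: e_1 = (+3.12, +2.17);  n_1 = (+0.5710, -0.8210)
edge 3: e_3 = (-2.76, -1.97);  n_3 = (-0.5810, +0.8139)
∠(n_1, n_3) = 179.30°
δ = |180° − 179.30°| = 0.70°
0.70° ≤ 2α = 11.42°  →  valid

δ = 0.70°, valid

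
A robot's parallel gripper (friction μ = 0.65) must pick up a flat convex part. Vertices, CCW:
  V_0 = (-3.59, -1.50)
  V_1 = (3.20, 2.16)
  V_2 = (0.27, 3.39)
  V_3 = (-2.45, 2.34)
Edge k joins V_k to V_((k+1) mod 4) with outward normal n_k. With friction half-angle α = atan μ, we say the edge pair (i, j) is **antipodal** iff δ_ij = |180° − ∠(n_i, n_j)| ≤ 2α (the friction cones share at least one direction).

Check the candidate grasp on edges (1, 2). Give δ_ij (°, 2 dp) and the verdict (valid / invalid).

δ = 136.12°, invalid

α = atan 0.65 = 33.02°;  2α = 66.05°
edge 1: e_1 = (-2.93, +1.23);  n_1 = (+0.3871, +0.9220)
edge 2: e_2 = (-2.72, -1.05);  n_2 = (-0.3601, +0.9329)
∠(n_1, n_2) = 43.88°
δ = |180° − 43.88°| = 136.12°
136.12° > 2α = 66.05°  →  invalid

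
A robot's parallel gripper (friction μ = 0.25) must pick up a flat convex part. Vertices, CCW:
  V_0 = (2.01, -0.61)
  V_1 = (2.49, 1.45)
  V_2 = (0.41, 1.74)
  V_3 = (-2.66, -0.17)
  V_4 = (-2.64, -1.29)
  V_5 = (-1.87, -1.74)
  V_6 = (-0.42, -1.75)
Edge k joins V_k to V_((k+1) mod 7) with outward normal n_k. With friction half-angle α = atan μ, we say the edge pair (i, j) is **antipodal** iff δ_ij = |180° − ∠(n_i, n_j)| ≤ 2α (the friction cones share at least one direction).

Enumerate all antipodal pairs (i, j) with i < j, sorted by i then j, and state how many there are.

α = atan 0.25 = 14.04°;  2α = 28.07°
n_0 = (+0.9739, -0.2269)
n_1 = (+0.1381, +0.9904)
n_2 = (-0.5283, +0.8491)
n_3 = (-0.9998, -0.0179)
n_4 = (-0.5046, -0.8634)
n_5 = (-0.0069, -1.0000)
n_6 = (+0.4247, -0.9053)
  (0,1): δ = 84.82°  ·
  (0,2): δ = 45.00°  ·
  (0,3): δ = 14.14°  ✓
  (0,4): δ = 72.81°  ·
  (0,5): δ = 102.72°  ·
  (0,6): δ = 128.25°  ·
  (1,2): δ = 140.18°  ·
  (1,3): δ = 81.04°  ·
  (1,4): δ = 22.37°  ✓
  (1,5): δ = 7.54°  ✓
  (1,6): δ = 33.07°  ·
  (2,3): δ = 120.86°  ·
  (2,4): δ = 62.19°  ·
  (2,5): δ = 32.28°  ·
  (2,6): δ = 6.75°  ✓
  (3,4): δ = 121.33°  ·
  (3,5): δ = 91.42°  ·
  (3,6): δ = 65.89°  ·
  (4,5): δ = 150.09°  ·
  (4,6): δ = 124.56°  ·
  (5,6): δ = 154.47°  ·
antipodal pairs: 4

count = 4; pairs: (0,3), (1,4), (1,5), (2,6)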